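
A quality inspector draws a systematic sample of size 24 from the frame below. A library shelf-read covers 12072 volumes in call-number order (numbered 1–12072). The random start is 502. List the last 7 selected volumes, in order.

k = N/n = 12072/24 = 503
18th selection = 502 + 17×503 = 9053
19th: 9053 + 503 = 9556
20th: 9556 + 503 = 10059
21st: 10059 + 503 = 10562
22nd: 10562 + 503 = 11065
23rd: 11065 + 503 = 11568
24th: 11568 + 503 = 12071

9053, 9556, 10059, 10562, 11065, 11568, 12071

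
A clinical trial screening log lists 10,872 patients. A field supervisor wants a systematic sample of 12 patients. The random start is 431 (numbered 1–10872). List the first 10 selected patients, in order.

k = N/n = 10872/12 = 906
patient 1: 431
patient 2: 431 + 906 = 1337
patient 3: 1337 + 906 = 2243
patient 4: 2243 + 906 = 3149
patient 5: 3149 + 906 = 4055
patient 6: 4055 + 906 = 4961
patient 7: 4961 + 906 = 5867
patient 8: 5867 + 906 = 6773
patient 9: 6773 + 906 = 7679
patient 10: 7679 + 906 = 8585

431, 1337, 2243, 3149, 4055, 4961, 5867, 6773, 7679, 8585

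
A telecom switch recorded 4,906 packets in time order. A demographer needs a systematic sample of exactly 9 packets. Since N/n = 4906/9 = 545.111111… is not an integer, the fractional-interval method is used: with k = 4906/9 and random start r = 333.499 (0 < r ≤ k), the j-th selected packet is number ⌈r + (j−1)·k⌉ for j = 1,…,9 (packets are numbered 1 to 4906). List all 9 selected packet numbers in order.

j=1: r + 0k = 333.499 → ⌈·⌉ = 334
j=2: r + 1k = 878.610111… → ⌈·⌉ = 879
j=3: r + 2k = 1423.721222… → ⌈·⌉ = 1424
j=4: r + 3k = 1968.832333… → ⌈·⌉ = 1969
j=5: r + 4k = 2513.943444… → ⌈·⌉ = 2514
j=6: r + 5k = 3059.054555… → ⌈·⌉ = 3060
j=7: r + 6k = 3604.165666… → ⌈·⌉ = 3605
j=8: r + 7k = 4149.276777… → ⌈·⌉ = 4150
j=9: r + 8k = 4694.387888… → ⌈·⌉ = 4695

334, 879, 1424, 1969, 2514, 3060, 3605, 4150, 4695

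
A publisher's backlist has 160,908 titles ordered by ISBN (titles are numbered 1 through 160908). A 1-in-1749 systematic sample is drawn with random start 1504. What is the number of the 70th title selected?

k = 1749
70th selection = r + (70−1)·k = 1504 + 69×1749 = 1504 + 120681 = 122185

122185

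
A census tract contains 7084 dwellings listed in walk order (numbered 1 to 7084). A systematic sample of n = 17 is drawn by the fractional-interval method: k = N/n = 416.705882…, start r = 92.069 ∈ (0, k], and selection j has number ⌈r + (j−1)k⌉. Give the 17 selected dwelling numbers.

93, 509, 926, 1343, 1759, 2176, 2593, 3010, 3426, 3843, 4260, 4676, 5093, 5510, 5926, 6343, 6760

j=1: r + 0k = 92.069 → ⌈·⌉ = 93
j=2: r + 1k = 508.774882… → ⌈·⌉ = 509
j=3: r + 2k = 925.480764… → ⌈·⌉ = 926
j=4: r + 3k = 1342.186647… → ⌈·⌉ = 1343
j=5: r + 4k = 1758.892529… → ⌈·⌉ = 1759
j=6: r + 5k = 2175.598411… → ⌈·⌉ = 2176
j=7: r + 6k = 2592.304294… → ⌈·⌉ = 2593
j=8: r + 7k = 3009.010176… → ⌈·⌉ = 3010
j=9: r + 8k = 3425.716058… → ⌈·⌉ = 3426
j=10: r + 9k = 3842.421941… → ⌈·⌉ = 3843
j=11: r + 10k = 4259.127823… → ⌈·⌉ = 4260
j=12: r + 11k = 4675.833705… → ⌈·⌉ = 4676
j=13: r + 12k = 5092.539588… → ⌈·⌉ = 5093
j=14: r + 13k = 5509.245470… → ⌈·⌉ = 5510
j=15: r + 14k = 5925.951352… → ⌈·⌉ = 5926
j=16: r + 15k = 6342.657235… → ⌈·⌉ = 6343
j=17: r + 16k = 6759.363117… → ⌈·⌉ = 6760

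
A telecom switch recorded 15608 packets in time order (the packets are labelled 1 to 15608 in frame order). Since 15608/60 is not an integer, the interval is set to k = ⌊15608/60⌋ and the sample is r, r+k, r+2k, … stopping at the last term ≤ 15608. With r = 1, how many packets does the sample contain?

61

k = ⌊15608/60⌋ = 260
Achieved size = ⌊(15608 − 1)/260⌋ + 1 = ⌊15607/260⌋ + 1 = 60 + 1 = 61
(last selection: 1 + 60×260 = 15601 ≤ 15608; next would be 15861 > 15608)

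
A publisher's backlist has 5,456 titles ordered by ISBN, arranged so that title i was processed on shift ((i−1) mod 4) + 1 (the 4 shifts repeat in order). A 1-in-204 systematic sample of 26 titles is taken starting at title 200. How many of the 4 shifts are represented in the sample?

1

Consecutive selections differ by k = 204, so their shift numbers differ by 204 mod 4 = 0.
gcd(204, 4) = 4, so the sample visits 4/4 = 1 distinct residues mod 4.
Start 200 is shift 4; the shifts hit are 4.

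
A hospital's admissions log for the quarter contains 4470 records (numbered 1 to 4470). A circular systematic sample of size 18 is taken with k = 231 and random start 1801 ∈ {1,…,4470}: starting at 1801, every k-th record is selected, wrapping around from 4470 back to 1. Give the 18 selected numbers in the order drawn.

Selection 1: 1801
Selection 2: 1801 + 231 = 2032
Selection 3: 2032 + 231 = 2263
Selection 4: 2263 + 231 = 2494
Selection 5: 2494 + 231 = 2725
Selection 6: 2725 + 231 = 2956
Selection 7: 2956 + 231 = 3187
Selection 8: 3187 + 231 = 3418
Selection 9: 3418 + 231 = 3649
Selection 10: 3649 + 231 = 3880
Selection 11: 3880 + 231 = 4111
Selection 12: 4111 + 231 = 4342
Selection 13: 4342 + 231 = 4573 → 4573 − 4470 = 103
Selection 14: 103 + 231 = 334
Selection 15: 334 + 231 = 565
Selection 16: 565 + 231 = 796
Selection 17: 796 + 231 = 1027
Selection 18: 1027 + 231 = 1258

1801, 2032, 2263, 2494, 2725, 2956, 3187, 3418, 3649, 3880, 4111, 4342, 103, 334, 565, 796, 1027, 1258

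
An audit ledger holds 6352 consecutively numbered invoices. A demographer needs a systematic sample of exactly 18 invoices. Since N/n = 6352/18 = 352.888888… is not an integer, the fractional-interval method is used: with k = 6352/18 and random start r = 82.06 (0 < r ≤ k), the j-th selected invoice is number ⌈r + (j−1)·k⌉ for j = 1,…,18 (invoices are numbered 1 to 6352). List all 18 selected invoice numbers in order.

j=1: r + 0k = 82.06 → ⌈·⌉ = 83
j=2: r + 1k = 434.948888… → ⌈·⌉ = 435
j=3: r + 2k = 787.837777… → ⌈·⌉ = 788
j=4: r + 3k = 1140.726666… → ⌈·⌉ = 1141
j=5: r + 4k = 1493.615555… → ⌈·⌉ = 1494
j=6: r + 5k = 1846.504444… → ⌈·⌉ = 1847
j=7: r + 6k = 2199.393333… → ⌈·⌉ = 2200
j=8: r + 7k = 2552.282222… → ⌈·⌉ = 2553
j=9: r + 8k = 2905.171111… → ⌈·⌉ = 2906
j=10: r + 9k = 3258.06 → ⌈·⌉ = 3259
j=11: r + 10k = 3610.948888… → ⌈·⌉ = 3611
j=12: r + 11k = 3963.837777… → ⌈·⌉ = 3964
j=13: r + 12k = 4316.726666… → ⌈·⌉ = 4317
j=14: r + 13k = 4669.615555… → ⌈·⌉ = 4670
j=15: r + 14k = 5022.504444… → ⌈·⌉ = 5023
j=16: r + 15k = 5375.393333… → ⌈·⌉ = 5376
j=17: r + 16k = 5728.282222… → ⌈·⌉ = 5729
j=18: r + 17k = 6081.171111… → ⌈·⌉ = 6082

83, 435, 788, 1141, 1494, 1847, 2200, 2553, 2906, 3259, 3611, 3964, 4317, 4670, 5023, 5376, 5729, 6082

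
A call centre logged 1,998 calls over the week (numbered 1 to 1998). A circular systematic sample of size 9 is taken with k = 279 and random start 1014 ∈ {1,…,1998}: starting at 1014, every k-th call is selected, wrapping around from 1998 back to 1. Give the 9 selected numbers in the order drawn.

1014, 1293, 1572, 1851, 132, 411, 690, 969, 1248

Selection 1: 1014
Selection 2: 1014 + 279 = 1293
Selection 3: 1293 + 279 = 1572
Selection 4: 1572 + 279 = 1851
Selection 5: 1851 + 279 = 2130 → 2130 − 1998 = 132
Selection 6: 132 + 279 = 411
Selection 7: 411 + 279 = 690
Selection 8: 690 + 279 = 969
Selection 9: 969 + 279 = 1248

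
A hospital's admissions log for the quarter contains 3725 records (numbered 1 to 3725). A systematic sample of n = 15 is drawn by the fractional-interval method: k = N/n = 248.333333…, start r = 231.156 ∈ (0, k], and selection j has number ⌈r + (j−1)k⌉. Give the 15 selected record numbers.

j=1: r + 0k = 231.156 → ⌈·⌉ = 232
j=2: r + 1k = 479.489333… → ⌈·⌉ = 480
j=3: r + 2k = 727.822666… → ⌈·⌉ = 728
j=4: r + 3k = 976.156 → ⌈·⌉ = 977
j=5: r + 4k = 1224.489333… → ⌈·⌉ = 1225
j=6: r + 5k = 1472.822666… → ⌈·⌉ = 1473
j=7: r + 6k = 1721.156 → ⌈·⌉ = 1722
j=8: r + 7k = 1969.489333… → ⌈·⌉ = 1970
j=9: r + 8k = 2217.822666… → ⌈·⌉ = 2218
j=10: r + 9k = 2466.156 → ⌈·⌉ = 2467
j=11: r + 10k = 2714.489333… → ⌈·⌉ = 2715
j=12: r + 11k = 2962.822666… → ⌈·⌉ = 2963
j=13: r + 12k = 3211.156 → ⌈·⌉ = 3212
j=14: r + 13k = 3459.489333… → ⌈·⌉ = 3460
j=15: r + 14k = 3707.822666… → ⌈·⌉ = 3708

232, 480, 728, 977, 1225, 1473, 1722, 1970, 2218, 2467, 2715, 2963, 3212, 3460, 3708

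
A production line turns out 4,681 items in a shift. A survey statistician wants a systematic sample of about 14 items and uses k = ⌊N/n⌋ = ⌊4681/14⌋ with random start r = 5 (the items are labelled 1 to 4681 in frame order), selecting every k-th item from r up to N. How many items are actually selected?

k = ⌊4681/14⌋ = 334
Achieved size = ⌊(4681 − 5)/334⌋ + 1 = ⌊4676/334⌋ + 1 = 14 + 1 = 15
(last selection: 5 + 14×334 = 4681 ≤ 4681; next would be 5015 > 4681)

15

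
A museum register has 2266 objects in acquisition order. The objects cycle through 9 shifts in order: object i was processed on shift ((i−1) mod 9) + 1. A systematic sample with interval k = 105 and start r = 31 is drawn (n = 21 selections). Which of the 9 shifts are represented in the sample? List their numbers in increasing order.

1, 4, 7

Consecutive selections differ by k = 105, so their shift numbers differ by 105 mod 9 = 6.
gcd(105, 9) = 3, so the sample visits 9/3 = 3 distinct residues mod 9.
Start 31 is shift 4; the shifts hit are 1, 4, 7.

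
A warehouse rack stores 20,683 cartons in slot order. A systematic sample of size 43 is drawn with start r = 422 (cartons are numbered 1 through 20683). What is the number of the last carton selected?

20624

k = 20683/43 = 481
43rd selection = r + (43−1)·k = 422 + 42×481 = 422 + 20202 = 20624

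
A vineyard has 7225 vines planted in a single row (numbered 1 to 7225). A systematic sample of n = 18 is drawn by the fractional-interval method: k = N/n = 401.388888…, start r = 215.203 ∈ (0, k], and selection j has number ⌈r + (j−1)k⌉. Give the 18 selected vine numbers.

j=1: r + 0k = 215.203 → ⌈·⌉ = 216
j=2: r + 1k = 616.591888… → ⌈·⌉ = 617
j=3: r + 2k = 1017.980777… → ⌈·⌉ = 1018
j=4: r + 3k = 1419.369666… → ⌈·⌉ = 1420
j=5: r + 4k = 1820.758555… → ⌈·⌉ = 1821
j=6: r + 5k = 2222.147444… → ⌈·⌉ = 2223
j=7: r + 6k = 2623.536333… → ⌈·⌉ = 2624
j=8: r + 7k = 3024.925222… → ⌈·⌉ = 3025
j=9: r + 8k = 3426.314111… → ⌈·⌉ = 3427
j=10: r + 9k = 3827.703 → ⌈·⌉ = 3828
j=11: r + 10k = 4229.091888… → ⌈·⌉ = 4230
j=12: r + 11k = 4630.480777… → ⌈·⌉ = 4631
j=13: r + 12k = 5031.869666… → ⌈·⌉ = 5032
j=14: r + 13k = 5433.258555… → ⌈·⌉ = 5434
j=15: r + 14k = 5834.647444… → ⌈·⌉ = 5835
j=16: r + 15k = 6236.036333… → ⌈·⌉ = 6237
j=17: r + 16k = 6637.425222… → ⌈·⌉ = 6638
j=18: r + 17k = 7038.814111… → ⌈·⌉ = 7039

216, 617, 1018, 1420, 1821, 2223, 2624, 3025, 3427, 3828, 4230, 4631, 5032, 5434, 5835, 6237, 6638, 7039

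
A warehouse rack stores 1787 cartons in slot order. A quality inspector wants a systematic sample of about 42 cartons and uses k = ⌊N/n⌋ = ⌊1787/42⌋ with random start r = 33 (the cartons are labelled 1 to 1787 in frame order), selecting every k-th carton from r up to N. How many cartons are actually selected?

k = ⌊1787/42⌋ = 42
Achieved size = ⌊(1787 − 33)/42⌋ + 1 = ⌊1754/42⌋ + 1 = 41 + 1 = 42
(last selection: 33 + 41×42 = 1755 ≤ 1787; next would be 1797 > 1787)

42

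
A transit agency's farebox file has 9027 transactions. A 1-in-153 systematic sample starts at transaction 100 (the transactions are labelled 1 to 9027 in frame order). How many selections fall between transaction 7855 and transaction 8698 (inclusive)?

6

k = 153
First selection ≥ 7855: 100 + ⌈(7855−100)/153⌉·153 = 100 + 51×153 = 7903
Last selection ≤ 8698: 100 + ⌊(8698−100)/153⌋·153 = 100 + 56×153 = 8668
Count = 56 − 51 + 1 = 6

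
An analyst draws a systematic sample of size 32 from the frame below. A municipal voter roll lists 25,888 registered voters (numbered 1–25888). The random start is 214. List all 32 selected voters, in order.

214, 1023, 1832, 2641, 3450, 4259, 5068, 5877, 6686, 7495, 8304, 9113, 9922, 10731, 11540, 12349, 13158, 13967, 14776, 15585, 16394, 17203, 18012, 18821, 19630, 20439, 21248, 22057, 22866, 23675, 24484, 25293

k = N/n = 25888/32 = 809
voter 1: 214
voter 2: 214 + 809 = 1023
voter 3: 1023 + 809 = 1832
voter 4: 1832 + 809 = 2641
voter 5: 2641 + 809 = 3450
voter 6: 3450 + 809 = 4259
voter 7: 4259 + 809 = 5068
voter 8: 5068 + 809 = 5877
voter 9: 5877 + 809 = 6686
voter 10: 6686 + 809 = 7495
voter 11: 7495 + 809 = 8304
voter 12: 8304 + 809 = 9113
voter 13: 9113 + 809 = 9922
voter 14: 9922 + 809 = 10731
voter 15: 10731 + 809 = 11540
voter 16: 11540 + 809 = 12349
voter 17: 12349 + 809 = 13158
voter 18: 13158 + 809 = 13967
voter 19: 13967 + 809 = 14776
voter 20: 14776 + 809 = 15585
voter 21: 15585 + 809 = 16394
voter 22: 16394 + 809 = 17203
voter 23: 17203 + 809 = 18012
voter 24: 18012 + 809 = 18821
voter 25: 18821 + 809 = 19630
voter 26: 19630 + 809 = 20439
voter 27: 20439 + 809 = 21248
voter 28: 21248 + 809 = 22057
voter 29: 22057 + 809 = 22866
voter 30: 22866 + 809 = 23675
voter 31: 23675 + 809 = 24484
voter 32: 24484 + 809 = 25293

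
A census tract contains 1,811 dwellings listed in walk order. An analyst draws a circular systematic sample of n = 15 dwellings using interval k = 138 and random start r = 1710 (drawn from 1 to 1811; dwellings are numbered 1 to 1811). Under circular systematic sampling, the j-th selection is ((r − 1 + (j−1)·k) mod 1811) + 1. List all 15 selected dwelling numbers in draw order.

Selection 1: 1710
Selection 2: 1710 + 138 = 1848 → 1848 − 1811 = 37
Selection 3: 37 + 138 = 175
Selection 4: 175 + 138 = 313
Selection 5: 313 + 138 = 451
Selection 6: 451 + 138 = 589
Selection 7: 589 + 138 = 727
Selection 8: 727 + 138 = 865
Selection 9: 865 + 138 = 1003
Selection 10: 1003 + 138 = 1141
Selection 11: 1141 + 138 = 1279
Selection 12: 1279 + 138 = 1417
Selection 13: 1417 + 138 = 1555
Selection 14: 1555 + 138 = 1693
Selection 15: 1693 + 138 = 1831 → 1831 − 1811 = 20

1710, 37, 175, 313, 451, 589, 727, 865, 1003, 1141, 1279, 1417, 1555, 1693, 20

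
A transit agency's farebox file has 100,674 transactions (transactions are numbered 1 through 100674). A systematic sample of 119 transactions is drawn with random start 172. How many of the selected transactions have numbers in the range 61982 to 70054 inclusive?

9

k = 100674/119 = 846
First selection ≥ 61982: 172 + ⌈(61982−172)/846⌉·846 = 172 + 74×846 = 62776
Last selection ≤ 70054: 172 + ⌊(70054−172)/846⌋·846 = 172 + 82×846 = 69544
Count = 82 − 74 + 1 = 9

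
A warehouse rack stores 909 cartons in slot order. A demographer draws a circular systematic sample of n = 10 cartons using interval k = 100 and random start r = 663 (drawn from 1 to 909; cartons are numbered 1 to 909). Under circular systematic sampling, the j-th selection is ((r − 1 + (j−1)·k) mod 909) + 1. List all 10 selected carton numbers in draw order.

Selection 1: 663
Selection 2: 663 + 100 = 763
Selection 3: 763 + 100 = 863
Selection 4: 863 + 100 = 963 → 963 − 909 = 54
Selection 5: 54 + 100 = 154
Selection 6: 154 + 100 = 254
Selection 7: 254 + 100 = 354
Selection 8: 354 + 100 = 454
Selection 9: 454 + 100 = 554
Selection 10: 554 + 100 = 654

663, 763, 863, 54, 154, 254, 354, 454, 554, 654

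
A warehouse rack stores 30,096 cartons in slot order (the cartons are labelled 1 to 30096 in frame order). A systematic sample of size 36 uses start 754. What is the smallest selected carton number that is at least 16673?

17474

k = 30096/36 = 836
Steps past start: ⌈(16673 − 754)/836⌉ = ⌈15919/836⌉ = 20
Selected carton: 754 + 20×836 = 17474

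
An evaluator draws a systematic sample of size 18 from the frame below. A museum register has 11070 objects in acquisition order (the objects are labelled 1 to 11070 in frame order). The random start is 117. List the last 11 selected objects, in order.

k = N/n = 11070/18 = 615
8th selection = 117 + 7×615 = 4422
9th: 4422 + 615 = 5037
10th: 5037 + 615 = 5652
11th: 5652 + 615 = 6267
12th: 6267 + 615 = 6882
13th: 6882 + 615 = 7497
14th: 7497 + 615 = 8112
15th: 8112 + 615 = 8727
16th: 8727 + 615 = 9342
17th: 9342 + 615 = 9957
18th: 9957 + 615 = 10572

4422, 5037, 5652, 6267, 6882, 7497, 8112, 8727, 9342, 9957, 10572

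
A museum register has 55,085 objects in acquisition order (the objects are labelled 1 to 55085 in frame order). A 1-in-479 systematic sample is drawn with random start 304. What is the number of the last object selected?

k = 479
115th selection = r + (115−1)·k = 304 + 114×479 = 304 + 54606 = 54910

54910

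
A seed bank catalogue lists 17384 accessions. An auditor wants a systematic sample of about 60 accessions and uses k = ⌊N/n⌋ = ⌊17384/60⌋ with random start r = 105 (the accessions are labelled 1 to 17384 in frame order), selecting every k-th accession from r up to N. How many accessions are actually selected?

k = ⌊17384/60⌋ = 289
Achieved size = ⌊(17384 − 105)/289⌋ + 1 = ⌊17279/289⌋ + 1 = 59 + 1 = 60
(last selection: 105 + 59×289 = 17156 ≤ 17384; next would be 17445 > 17384)

60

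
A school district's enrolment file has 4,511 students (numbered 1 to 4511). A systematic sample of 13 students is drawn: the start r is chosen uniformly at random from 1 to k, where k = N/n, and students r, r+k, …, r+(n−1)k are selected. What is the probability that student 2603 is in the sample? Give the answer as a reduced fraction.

1/347

k = 4511/13 = 347.
Student 2603 is selected iff r ≡ 2603 (mod 347); exactly one such r in {1,…,347}.
Inclusion probability = 1/347.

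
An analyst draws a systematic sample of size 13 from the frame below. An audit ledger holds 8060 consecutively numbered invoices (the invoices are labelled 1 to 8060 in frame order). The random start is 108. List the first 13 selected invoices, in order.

108, 728, 1348, 1968, 2588, 3208, 3828, 4448, 5068, 5688, 6308, 6928, 7548

k = N/n = 8060/13 = 620
invoice 1: 108
invoice 2: 108 + 620 = 728
invoice 3: 728 + 620 = 1348
invoice 4: 1348 + 620 = 1968
invoice 5: 1968 + 620 = 2588
invoice 6: 2588 + 620 = 3208
invoice 7: 3208 + 620 = 3828
invoice 8: 3828 + 620 = 4448
invoice 9: 4448 + 620 = 5068
invoice 10: 5068 + 620 = 5688
invoice 11: 5688 + 620 = 6308
invoice 12: 6308 + 620 = 6928
invoice 13: 6928 + 620 = 7548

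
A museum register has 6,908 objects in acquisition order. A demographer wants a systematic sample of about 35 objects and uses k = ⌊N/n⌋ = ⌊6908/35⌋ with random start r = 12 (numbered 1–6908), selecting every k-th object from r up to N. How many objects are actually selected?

36

k = ⌊6908/35⌋ = 197
Achieved size = ⌊(6908 − 12)/197⌋ + 1 = ⌊6896/197⌋ + 1 = 35 + 1 = 36
(last selection: 12 + 35×197 = 6907 ≤ 6908; next would be 7104 > 6908)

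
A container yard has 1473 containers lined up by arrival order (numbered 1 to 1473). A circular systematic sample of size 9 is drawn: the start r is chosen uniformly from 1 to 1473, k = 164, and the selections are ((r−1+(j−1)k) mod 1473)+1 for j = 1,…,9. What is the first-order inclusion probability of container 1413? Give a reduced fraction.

For each position j, as r ranges over 1…1473 the j-th selection hits every container exactly once, so container 1413 is selected for exactly 9 of the 1473 starts.
Inclusion probability = 9/1473 = 3/491.

3/491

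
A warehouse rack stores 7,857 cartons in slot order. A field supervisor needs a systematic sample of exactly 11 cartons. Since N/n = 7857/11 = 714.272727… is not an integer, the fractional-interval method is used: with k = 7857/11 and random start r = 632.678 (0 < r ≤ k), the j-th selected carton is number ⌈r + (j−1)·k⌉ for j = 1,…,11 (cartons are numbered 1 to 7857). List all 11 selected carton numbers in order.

633, 1347, 2062, 2776, 3490, 4205, 4919, 5633, 6347, 7062, 7776

j=1: r + 0k = 632.678 → ⌈·⌉ = 633
j=2: r + 1k = 1346.950727… → ⌈·⌉ = 1347
j=3: r + 2k = 2061.223454… → ⌈·⌉ = 2062
j=4: r + 3k = 2775.496181… → ⌈·⌉ = 2776
j=5: r + 4k = 3489.768909… → ⌈·⌉ = 3490
j=6: r + 5k = 4204.041636… → ⌈·⌉ = 4205
j=7: r + 6k = 4918.314363… → ⌈·⌉ = 4919
j=8: r + 7k = 5632.587090… → ⌈·⌉ = 5633
j=9: r + 8k = 6346.859818… → ⌈·⌉ = 6347
j=10: r + 9k = 7061.132545… → ⌈·⌉ = 7062
j=11: r + 10k = 7775.405272… → ⌈·⌉ = 7776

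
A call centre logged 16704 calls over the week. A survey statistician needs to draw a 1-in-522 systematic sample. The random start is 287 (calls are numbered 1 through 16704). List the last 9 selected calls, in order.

12293, 12815, 13337, 13859, 14381, 14903, 15425, 15947, 16469

24th selection = 287 + 23×522 = 12293
25th: 12293 + 522 = 12815
26th: 12815 + 522 = 13337
27th: 13337 + 522 = 13859
28th: 13859 + 522 = 14381
29th: 14381 + 522 = 14903
30th: 14903 + 522 = 15425
31st: 15425 + 522 = 15947
32nd: 15947 + 522 = 16469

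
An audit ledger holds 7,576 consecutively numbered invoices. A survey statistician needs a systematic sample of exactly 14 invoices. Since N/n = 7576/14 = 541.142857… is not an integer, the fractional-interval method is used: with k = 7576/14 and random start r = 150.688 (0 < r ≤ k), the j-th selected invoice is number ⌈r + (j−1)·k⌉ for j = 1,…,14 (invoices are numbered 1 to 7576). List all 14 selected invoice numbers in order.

j=1: r + 0k = 150.688 → ⌈·⌉ = 151
j=2: r + 1k = 691.830857… → ⌈·⌉ = 692
j=3: r + 2k = 1232.973714… → ⌈·⌉ = 1233
j=4: r + 3k = 1774.116571… → ⌈·⌉ = 1775
j=5: r + 4k = 2315.259428… → ⌈·⌉ = 2316
j=6: r + 5k = 2856.402285… → ⌈·⌉ = 2857
j=7: r + 6k = 3397.545142… → ⌈·⌉ = 3398
j=8: r + 7k = 3938.688 → ⌈·⌉ = 3939
j=9: r + 8k = 4479.830857… → ⌈·⌉ = 4480
j=10: r + 9k = 5020.973714… → ⌈·⌉ = 5021
j=11: r + 10k = 5562.116571… → ⌈·⌉ = 5563
j=12: r + 11k = 6103.259428… → ⌈·⌉ = 6104
j=13: r + 12k = 6644.402285… → ⌈·⌉ = 6645
j=14: r + 13k = 7185.545142… → ⌈·⌉ = 7186

151, 692, 1233, 1775, 2316, 2857, 3398, 3939, 4480, 5021, 5563, 6104, 6645, 7186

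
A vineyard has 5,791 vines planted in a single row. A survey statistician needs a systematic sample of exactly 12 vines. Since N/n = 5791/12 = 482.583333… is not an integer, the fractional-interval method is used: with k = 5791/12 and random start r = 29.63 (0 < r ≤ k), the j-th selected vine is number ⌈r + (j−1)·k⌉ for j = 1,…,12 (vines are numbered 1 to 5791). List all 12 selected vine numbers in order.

j=1: r + 0k = 29.63 → ⌈·⌉ = 30
j=2: r + 1k = 512.213333… → ⌈·⌉ = 513
j=3: r + 2k = 994.796666… → ⌈·⌉ = 995
j=4: r + 3k = 1477.38 → ⌈·⌉ = 1478
j=5: r + 4k = 1959.963333… → ⌈·⌉ = 1960
j=6: r + 5k = 2442.546666… → ⌈·⌉ = 2443
j=7: r + 6k = 2925.13 → ⌈·⌉ = 2926
j=8: r + 7k = 3407.713333… → ⌈·⌉ = 3408
j=9: r + 8k = 3890.296666… → ⌈·⌉ = 3891
j=10: r + 9k = 4372.88 → ⌈·⌉ = 4373
j=11: r + 10k = 4855.463333… → ⌈·⌉ = 4856
j=12: r + 11k = 5338.046666… → ⌈·⌉ = 5339

30, 513, 995, 1478, 1960, 2443, 2926, 3408, 3891, 4373, 4856, 5339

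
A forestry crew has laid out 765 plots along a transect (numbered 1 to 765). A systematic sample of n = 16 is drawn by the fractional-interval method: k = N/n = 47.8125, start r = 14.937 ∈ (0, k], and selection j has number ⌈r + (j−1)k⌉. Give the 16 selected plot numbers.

15, 63, 111, 159, 207, 254, 302, 350, 398, 446, 494, 541, 589, 637, 685, 733

j=1: r + 0k = 14.937 → ⌈·⌉ = 15
j=2: r + 1k = 62.7495 → ⌈·⌉ = 63
j=3: r + 2k = 110.562 → ⌈·⌉ = 111
j=4: r + 3k = 158.3745 → ⌈·⌉ = 159
j=5: r + 4k = 206.187 → ⌈·⌉ = 207
j=6: r + 5k = 253.9995 → ⌈·⌉ = 254
j=7: r + 6k = 301.812 → ⌈·⌉ = 302
j=8: r + 7k = 349.6245 → ⌈·⌉ = 350
j=9: r + 8k = 397.437 → ⌈·⌉ = 398
j=10: r + 9k = 445.2495 → ⌈·⌉ = 446
j=11: r + 10k = 493.062 → ⌈·⌉ = 494
j=12: r + 11k = 540.8745 → ⌈·⌉ = 541
j=13: r + 12k = 588.687 → ⌈·⌉ = 589
j=14: r + 13k = 636.4995 → ⌈·⌉ = 637
j=15: r + 14k = 684.312 → ⌈·⌉ = 685
j=16: r + 15k = 732.1245 → ⌈·⌉ = 733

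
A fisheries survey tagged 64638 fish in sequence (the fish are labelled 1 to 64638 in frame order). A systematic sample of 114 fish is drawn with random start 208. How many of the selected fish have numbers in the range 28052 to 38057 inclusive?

17

k = 64638/114 = 567
First selection ≥ 28052: 208 + ⌈(28052−208)/567⌉·567 = 208 + 50×567 = 28558
Last selection ≤ 38057: 208 + ⌊(38057−208)/567⌋·567 = 208 + 66×567 = 37630
Count = 66 − 50 + 1 = 17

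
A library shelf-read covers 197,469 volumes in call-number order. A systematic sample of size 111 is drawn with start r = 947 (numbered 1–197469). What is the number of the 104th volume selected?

k = 197469/111 = 1779
104th selection = r + (104−1)·k = 947 + 103×1779 = 947 + 183237 = 184184

184184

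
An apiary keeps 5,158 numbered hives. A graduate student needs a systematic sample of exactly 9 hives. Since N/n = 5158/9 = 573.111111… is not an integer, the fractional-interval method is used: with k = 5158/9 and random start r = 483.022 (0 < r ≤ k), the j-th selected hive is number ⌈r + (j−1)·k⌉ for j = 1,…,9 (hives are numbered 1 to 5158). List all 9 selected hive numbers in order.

484, 1057, 1630, 2203, 2776, 3349, 3922, 4495, 5068

j=1: r + 0k = 483.022 → ⌈·⌉ = 484
j=2: r + 1k = 1056.133111… → ⌈·⌉ = 1057
j=3: r + 2k = 1629.244222… → ⌈·⌉ = 1630
j=4: r + 3k = 2202.355333… → ⌈·⌉ = 2203
j=5: r + 4k = 2775.466444… → ⌈·⌉ = 2776
j=6: r + 5k = 3348.577555… → ⌈·⌉ = 3349
j=7: r + 6k = 3921.688666… → ⌈·⌉ = 3922
j=8: r + 7k = 4494.799777… → ⌈·⌉ = 4495
j=9: r + 8k = 5067.910888… → ⌈·⌉ = 5068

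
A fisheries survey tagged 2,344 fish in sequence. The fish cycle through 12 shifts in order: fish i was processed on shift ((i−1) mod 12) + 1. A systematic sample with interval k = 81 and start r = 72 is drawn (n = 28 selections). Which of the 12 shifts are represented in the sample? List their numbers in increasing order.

3, 6, 9, 12

Consecutive selections differ by k = 81, so their shift numbers differ by 81 mod 12 = 9.
gcd(81, 12) = 3, so the sample visits 12/3 = 4 distinct residues mod 12.
Start 72 is shift 12; the shifts hit are 3, 6, 9, 12.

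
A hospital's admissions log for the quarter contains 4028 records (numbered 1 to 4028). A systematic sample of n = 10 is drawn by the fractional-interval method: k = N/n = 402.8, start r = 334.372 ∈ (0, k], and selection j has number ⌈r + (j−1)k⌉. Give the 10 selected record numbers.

335, 738, 1140, 1543, 1946, 2349, 2752, 3154, 3557, 3960

j=1: r + 0k = 334.372 → ⌈·⌉ = 335
j=2: r + 1k = 737.172 → ⌈·⌉ = 738
j=3: r + 2k = 1139.972 → ⌈·⌉ = 1140
j=4: r + 3k = 1542.772 → ⌈·⌉ = 1543
j=5: r + 4k = 1945.572 → ⌈·⌉ = 1946
j=6: r + 5k = 2348.372 → ⌈·⌉ = 2349
j=7: r + 6k = 2751.172 → ⌈·⌉ = 2752
j=8: r + 7k = 3153.972 → ⌈·⌉ = 3154
j=9: r + 8k = 3556.772 → ⌈·⌉ = 3557
j=10: r + 9k = 3959.572 → ⌈·⌉ = 3960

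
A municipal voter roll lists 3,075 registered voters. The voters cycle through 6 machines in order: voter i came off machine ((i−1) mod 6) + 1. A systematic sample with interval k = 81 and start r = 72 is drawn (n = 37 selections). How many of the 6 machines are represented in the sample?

2

Consecutive selections differ by k = 81, so their machine numbers differ by 81 mod 6 = 3.
gcd(81, 6) = 3, so the sample visits 6/3 = 2 distinct residues mod 6.
Start 72 is machine 6; the machines hit are 3, 6.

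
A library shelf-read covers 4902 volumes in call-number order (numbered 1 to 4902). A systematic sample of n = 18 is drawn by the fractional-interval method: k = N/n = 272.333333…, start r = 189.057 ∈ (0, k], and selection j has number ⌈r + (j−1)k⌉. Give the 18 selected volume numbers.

j=1: r + 0k = 189.057 → ⌈·⌉ = 190
j=2: r + 1k = 461.390333… → ⌈·⌉ = 462
j=3: r + 2k = 733.723666… → ⌈·⌉ = 734
j=4: r + 3k = 1006.057 → ⌈·⌉ = 1007
j=5: r + 4k = 1278.390333… → ⌈·⌉ = 1279
j=6: r + 5k = 1550.723666… → ⌈·⌉ = 1551
j=7: r + 6k = 1823.057 → ⌈·⌉ = 1824
j=8: r + 7k = 2095.390333… → ⌈·⌉ = 2096
j=9: r + 8k = 2367.723666… → ⌈·⌉ = 2368
j=10: r + 9k = 2640.057 → ⌈·⌉ = 2641
j=11: r + 10k = 2912.390333… → ⌈·⌉ = 2913
j=12: r + 11k = 3184.723666… → ⌈·⌉ = 3185
j=13: r + 12k = 3457.057 → ⌈·⌉ = 3458
j=14: r + 13k = 3729.390333… → ⌈·⌉ = 3730
j=15: r + 14k = 4001.723666… → ⌈·⌉ = 4002
j=16: r + 15k = 4274.057 → ⌈·⌉ = 4275
j=17: r + 16k = 4546.390333… → ⌈·⌉ = 4547
j=18: r + 17k = 4818.723666… → ⌈·⌉ = 4819

190, 462, 734, 1007, 1279, 1551, 1824, 2096, 2368, 2641, 2913, 3185, 3458, 3730, 4002, 4275, 4547, 4819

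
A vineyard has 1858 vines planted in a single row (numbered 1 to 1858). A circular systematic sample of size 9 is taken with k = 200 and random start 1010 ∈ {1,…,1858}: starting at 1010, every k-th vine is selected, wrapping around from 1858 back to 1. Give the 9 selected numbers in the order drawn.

Selection 1: 1010
Selection 2: 1010 + 200 = 1210
Selection 3: 1210 + 200 = 1410
Selection 4: 1410 + 200 = 1610
Selection 5: 1610 + 200 = 1810
Selection 6: 1810 + 200 = 2010 → 2010 − 1858 = 152
Selection 7: 152 + 200 = 352
Selection 8: 352 + 200 = 552
Selection 9: 552 + 200 = 752

1010, 1210, 1410, 1610, 1810, 152, 352, 552, 752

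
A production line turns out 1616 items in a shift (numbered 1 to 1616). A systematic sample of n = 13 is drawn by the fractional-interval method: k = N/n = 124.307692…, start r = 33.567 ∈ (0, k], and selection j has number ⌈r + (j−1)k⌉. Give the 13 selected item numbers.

j=1: r + 0k = 33.567 → ⌈·⌉ = 34
j=2: r + 1k = 157.874692… → ⌈·⌉ = 158
j=3: r + 2k = 282.182384… → ⌈·⌉ = 283
j=4: r + 3k = 406.490076… → ⌈·⌉ = 407
j=5: r + 4k = 530.797769… → ⌈·⌉ = 531
j=6: r + 5k = 655.105461… → ⌈·⌉ = 656
j=7: r + 6k = 779.413153… → ⌈·⌉ = 780
j=8: r + 7k = 903.720846… → ⌈·⌉ = 904
j=9: r + 8k = 1028.028538… → ⌈·⌉ = 1029
j=10: r + 9k = 1152.336230… → ⌈·⌉ = 1153
j=11: r + 10k = 1276.643923… → ⌈·⌉ = 1277
j=12: r + 11k = 1400.951615… → ⌈·⌉ = 1401
j=13: r + 12k = 1525.259307… → ⌈·⌉ = 1526

34, 158, 283, 407, 531, 656, 780, 904, 1029, 1153, 1277, 1401, 1526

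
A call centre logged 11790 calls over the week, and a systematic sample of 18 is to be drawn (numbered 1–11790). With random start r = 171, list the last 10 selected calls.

5411, 6066, 6721, 7376, 8031, 8686, 9341, 9996, 10651, 11306

k = N/n = 11790/18 = 655
9th selection = 171 + 8×655 = 5411
10th: 5411 + 655 = 6066
11th: 6066 + 655 = 6721
12th: 6721 + 655 = 7376
13th: 7376 + 655 = 8031
14th: 8031 + 655 = 8686
15th: 8686 + 655 = 9341
16th: 9341 + 655 = 9996
17th: 9996 + 655 = 10651
18th: 10651 + 655 = 11306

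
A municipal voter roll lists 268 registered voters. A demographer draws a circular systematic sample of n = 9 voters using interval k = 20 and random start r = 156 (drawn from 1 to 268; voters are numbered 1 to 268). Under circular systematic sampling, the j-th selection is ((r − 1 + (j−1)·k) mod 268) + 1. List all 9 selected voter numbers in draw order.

Selection 1: 156
Selection 2: 156 + 20 = 176
Selection 3: 176 + 20 = 196
Selection 4: 196 + 20 = 216
Selection 5: 216 + 20 = 236
Selection 6: 236 + 20 = 256
Selection 7: 256 + 20 = 276 → 276 − 268 = 8
Selection 8: 8 + 20 = 28
Selection 9: 28 + 20 = 48

156, 176, 196, 216, 236, 256, 8, 28, 48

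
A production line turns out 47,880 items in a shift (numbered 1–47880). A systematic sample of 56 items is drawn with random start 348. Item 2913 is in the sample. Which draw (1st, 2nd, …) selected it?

4

k = 47880/56 = 855
position = (2913 − 348)/855 + 1 = 2565/855 + 1 = 3 + 1 = 4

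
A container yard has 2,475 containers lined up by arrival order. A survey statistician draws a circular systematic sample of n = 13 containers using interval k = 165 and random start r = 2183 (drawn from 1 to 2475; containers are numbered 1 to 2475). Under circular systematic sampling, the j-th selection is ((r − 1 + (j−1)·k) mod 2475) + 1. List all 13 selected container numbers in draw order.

2183, 2348, 38, 203, 368, 533, 698, 863, 1028, 1193, 1358, 1523, 1688

Selection 1: 2183
Selection 2: 2183 + 165 = 2348
Selection 3: 2348 + 165 = 2513 → 2513 − 2475 = 38
Selection 4: 38 + 165 = 203
Selection 5: 203 + 165 = 368
Selection 6: 368 + 165 = 533
Selection 7: 533 + 165 = 698
Selection 8: 698 + 165 = 863
Selection 9: 863 + 165 = 1028
Selection 10: 1028 + 165 = 1193
Selection 11: 1193 + 165 = 1358
Selection 12: 1358 + 165 = 1523
Selection 13: 1523 + 165 = 1688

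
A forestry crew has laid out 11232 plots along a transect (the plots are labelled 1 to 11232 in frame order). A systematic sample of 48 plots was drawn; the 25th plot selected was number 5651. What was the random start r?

k = 11232/48 = 234
r = 5651 − (25−1)×234 = 5651 − 5616 = 35

35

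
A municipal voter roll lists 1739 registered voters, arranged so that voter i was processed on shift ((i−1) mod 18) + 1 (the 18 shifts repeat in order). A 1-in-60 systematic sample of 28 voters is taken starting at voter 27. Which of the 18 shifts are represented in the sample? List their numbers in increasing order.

3, 9, 15

Consecutive selections differ by k = 60, so their shift numbers differ by 60 mod 18 = 6.
gcd(60, 18) = 6, so the sample visits 18/6 = 3 distinct residues mod 18.
Start 27 is shift 9; the shifts hit are 3, 9, 15.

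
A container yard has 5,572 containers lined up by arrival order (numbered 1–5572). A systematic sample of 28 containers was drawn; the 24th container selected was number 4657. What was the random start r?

80

k = 5572/28 = 199
r = 4657 − (24−1)×199 = 4657 − 4577 = 80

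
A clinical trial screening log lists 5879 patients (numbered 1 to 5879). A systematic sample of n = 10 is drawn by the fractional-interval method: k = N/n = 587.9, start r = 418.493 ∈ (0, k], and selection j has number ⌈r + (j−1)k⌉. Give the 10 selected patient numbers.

j=1: r + 0k = 418.493 → ⌈·⌉ = 419
j=2: r + 1k = 1006.393 → ⌈·⌉ = 1007
j=3: r + 2k = 1594.293 → ⌈·⌉ = 1595
j=4: r + 3k = 2182.193 → ⌈·⌉ = 2183
j=5: r + 4k = 2770.093 → ⌈·⌉ = 2771
j=6: r + 5k = 3357.993 → ⌈·⌉ = 3358
j=7: r + 6k = 3945.893 → ⌈·⌉ = 3946
j=8: r + 7k = 4533.793 → ⌈·⌉ = 4534
j=9: r + 8k = 5121.693 → ⌈·⌉ = 5122
j=10: r + 9k = 5709.593 → ⌈·⌉ = 5710

419, 1007, 1595, 2183, 2771, 3358, 3946, 4534, 5122, 5710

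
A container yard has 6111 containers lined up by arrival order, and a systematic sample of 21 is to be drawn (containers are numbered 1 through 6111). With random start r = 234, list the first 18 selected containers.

234, 525, 816, 1107, 1398, 1689, 1980, 2271, 2562, 2853, 3144, 3435, 3726, 4017, 4308, 4599, 4890, 5181

k = N/n = 6111/21 = 291
container 1: 234
container 2: 234 + 291 = 525
container 3: 525 + 291 = 816
container 4: 816 + 291 = 1107
container 5: 1107 + 291 = 1398
container 6: 1398 + 291 = 1689
container 7: 1689 + 291 = 1980
container 8: 1980 + 291 = 2271
container 9: 2271 + 291 = 2562
container 10: 2562 + 291 = 2853
container 11: 2853 + 291 = 3144
container 12: 3144 + 291 = 3435
container 13: 3435 + 291 = 3726
container 14: 3726 + 291 = 4017
container 15: 4017 + 291 = 4308
container 16: 4308 + 291 = 4599
container 17: 4599 + 291 = 4890
container 18: 4890 + 291 = 5181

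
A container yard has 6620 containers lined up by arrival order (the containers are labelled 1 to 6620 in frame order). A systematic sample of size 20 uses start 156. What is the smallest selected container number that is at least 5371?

5452

k = 6620/20 = 331
Steps past start: ⌈(5371 − 156)/331⌉ = ⌈5215/331⌉ = 16
Selected container: 156 + 16×331 = 5452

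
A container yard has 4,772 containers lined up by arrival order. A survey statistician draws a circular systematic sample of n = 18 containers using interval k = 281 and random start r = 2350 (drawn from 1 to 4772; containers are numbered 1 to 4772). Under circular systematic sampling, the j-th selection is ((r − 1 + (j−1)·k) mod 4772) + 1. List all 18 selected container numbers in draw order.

Selection 1: 2350
Selection 2: 2350 + 281 = 2631
Selection 3: 2631 + 281 = 2912
Selection 4: 2912 + 281 = 3193
Selection 5: 3193 + 281 = 3474
Selection 6: 3474 + 281 = 3755
Selection 7: 3755 + 281 = 4036
Selection 8: 4036 + 281 = 4317
Selection 9: 4317 + 281 = 4598
Selection 10: 4598 + 281 = 4879 → 4879 − 4772 = 107
Selection 11: 107 + 281 = 388
Selection 12: 388 + 281 = 669
Selection 13: 669 + 281 = 950
Selection 14: 950 + 281 = 1231
Selection 15: 1231 + 281 = 1512
Selection 16: 1512 + 281 = 1793
Selection 17: 1793 + 281 = 2074
Selection 18: 2074 + 281 = 2355

2350, 2631, 2912, 3193, 3474, 3755, 4036, 4317, 4598, 107, 388, 669, 950, 1231, 1512, 1793, 2074, 2355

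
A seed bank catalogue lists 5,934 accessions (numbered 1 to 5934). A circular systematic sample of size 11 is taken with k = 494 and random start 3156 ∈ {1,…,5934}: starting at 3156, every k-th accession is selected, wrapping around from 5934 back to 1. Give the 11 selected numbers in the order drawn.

3156, 3650, 4144, 4638, 5132, 5626, 186, 680, 1174, 1668, 2162

Selection 1: 3156
Selection 2: 3156 + 494 = 3650
Selection 3: 3650 + 494 = 4144
Selection 4: 4144 + 494 = 4638
Selection 5: 4638 + 494 = 5132
Selection 6: 5132 + 494 = 5626
Selection 7: 5626 + 494 = 6120 → 6120 − 5934 = 186
Selection 8: 186 + 494 = 680
Selection 9: 680 + 494 = 1174
Selection 10: 1174 + 494 = 1668
Selection 11: 1668 + 494 = 2162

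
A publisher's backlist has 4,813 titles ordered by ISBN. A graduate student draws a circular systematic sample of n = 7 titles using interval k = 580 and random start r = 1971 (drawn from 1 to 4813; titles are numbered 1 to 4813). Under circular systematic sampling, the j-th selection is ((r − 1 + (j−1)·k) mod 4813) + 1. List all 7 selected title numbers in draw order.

1971, 2551, 3131, 3711, 4291, 58, 638

Selection 1: 1971
Selection 2: 1971 + 580 = 2551
Selection 3: 2551 + 580 = 3131
Selection 4: 3131 + 580 = 3711
Selection 5: 3711 + 580 = 4291
Selection 6: 4291 + 580 = 4871 → 4871 − 4813 = 58
Selection 7: 58 + 580 = 638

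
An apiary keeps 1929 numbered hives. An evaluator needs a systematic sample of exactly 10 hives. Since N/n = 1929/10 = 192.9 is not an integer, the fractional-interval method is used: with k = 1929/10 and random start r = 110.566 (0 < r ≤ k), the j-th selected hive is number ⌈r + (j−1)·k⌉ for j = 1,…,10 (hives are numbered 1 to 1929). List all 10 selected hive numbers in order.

j=1: r + 0k = 110.566 → ⌈·⌉ = 111
j=2: r + 1k = 303.466 → ⌈·⌉ = 304
j=3: r + 2k = 496.366 → ⌈·⌉ = 497
j=4: r + 3k = 689.266 → ⌈·⌉ = 690
j=5: r + 4k = 882.166 → ⌈·⌉ = 883
j=6: r + 5k = 1075.066 → ⌈·⌉ = 1076
j=7: r + 6k = 1267.966 → ⌈·⌉ = 1268
j=8: r + 7k = 1460.866 → ⌈·⌉ = 1461
j=9: r + 8k = 1653.766 → ⌈·⌉ = 1654
j=10: r + 9k = 1846.666 → ⌈·⌉ = 1847

111, 304, 497, 690, 883, 1076, 1268, 1461, 1654, 1847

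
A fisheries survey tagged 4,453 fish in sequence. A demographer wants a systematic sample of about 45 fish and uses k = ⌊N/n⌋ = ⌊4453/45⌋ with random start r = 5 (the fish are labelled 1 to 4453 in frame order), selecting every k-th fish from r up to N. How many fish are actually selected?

k = ⌊4453/45⌋ = 98
Achieved size = ⌊(4453 − 5)/98⌋ + 1 = ⌊4448/98⌋ + 1 = 45 + 1 = 46
(last selection: 5 + 45×98 = 4415 ≤ 4453; next would be 4513 > 4453)

46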